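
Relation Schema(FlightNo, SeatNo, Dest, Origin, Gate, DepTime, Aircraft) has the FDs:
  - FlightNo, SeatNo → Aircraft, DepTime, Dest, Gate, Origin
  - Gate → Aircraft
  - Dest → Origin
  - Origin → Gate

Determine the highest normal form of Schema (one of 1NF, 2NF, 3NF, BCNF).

2NF

Candidate key: {FlightNo, SeatNo}. Prime attributes: {FlightNo, SeatNo}.
Gate → Aircraft breaks BCNF: {Gate}⁺ = {Aircraft, Gate}, so {Gate} is not a superkey.
Gate → Aircraft determines the non-prime attribute {Aircraft} from a non-superkey — 3NF is violated.
No proper subset of a key has a non-prime attribute in its closure, so there is no partial dependency; 2NF holds.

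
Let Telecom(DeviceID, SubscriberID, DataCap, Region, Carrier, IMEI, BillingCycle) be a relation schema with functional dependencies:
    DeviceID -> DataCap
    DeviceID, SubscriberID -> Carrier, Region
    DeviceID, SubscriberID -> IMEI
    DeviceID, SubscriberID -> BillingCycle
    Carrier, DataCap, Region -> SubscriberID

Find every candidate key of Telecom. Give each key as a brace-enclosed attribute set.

{Carrier, DeviceID, Region}, {DeviceID, SubscriberID}

No FD produces {DeviceID}, so it must be in every candidate key.
{DeviceID, SubscriberID}⁺ = {BillingCycle, Carrier, DataCap, DeviceID, IMEI, Region, SubscriberID} — all of the relation — so {DeviceID, SubscriberID} is a candidate key.
{Carrier, DeviceID, Region}⁺ = {BillingCycle, Carrier, DataCap, DeviceID, IMEI, Region, SubscriberID} — all of the relation — so {Carrier, DeviceID, Region} is a candidate key.
No proper subset of any of these is a key, and no other minimal superkey exists.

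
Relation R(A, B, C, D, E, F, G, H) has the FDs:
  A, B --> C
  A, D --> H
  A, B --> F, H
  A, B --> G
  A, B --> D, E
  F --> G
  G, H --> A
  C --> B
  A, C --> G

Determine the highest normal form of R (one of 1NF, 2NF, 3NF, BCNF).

3NF

Candidate keys: {A, B}, {A, C}, {B, F, H}, {B, G, H}, {C, F, H}, {C, G, H}. Prime attributes: {A, B, C, F, G, H}.
A, D --> H: {A, D}⁺ = {A, D, H}, which is not all of the attributes, so the left side is not a superkey — BCNF is violated.
Its right-hand attributes {H} are all prime, as are those of every other non-superkey FD — the relation is in 3NF.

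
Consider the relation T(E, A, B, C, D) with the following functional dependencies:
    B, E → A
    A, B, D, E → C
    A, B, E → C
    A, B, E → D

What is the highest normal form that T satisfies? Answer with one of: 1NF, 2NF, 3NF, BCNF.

Candidate key: {B, E}. Prime attributes: {B, E}.
Every FD has a superkey on the left, so the relation is in BCNF.

BCNF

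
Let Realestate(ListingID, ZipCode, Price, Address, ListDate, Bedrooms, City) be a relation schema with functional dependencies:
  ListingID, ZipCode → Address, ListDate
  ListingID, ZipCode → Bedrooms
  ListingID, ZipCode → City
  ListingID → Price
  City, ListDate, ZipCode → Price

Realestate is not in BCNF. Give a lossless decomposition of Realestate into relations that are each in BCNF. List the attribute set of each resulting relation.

{Address, Bedrooms, City, ListDate, ListingID, ZipCode}; {ListingID, Price}

Candidate key of the original relation: {ListingID, ZipCode}.
In {Address, Bedrooms, City, ListDate, ListingID, Price, ZipCode}, {ListingID} is not a superkey ({ListingID}⁺ restricted to this set is {ListingID, Price}), so split on ListingID → Price into {ListingID, Price} and {Address, Bedrooms, City, ListDate, ListingID, ZipCode}.
{ListingID, Price} is in BCNF.
{Address, Bedrooms, City, ListDate, ListingID, ZipCode} is in BCNF.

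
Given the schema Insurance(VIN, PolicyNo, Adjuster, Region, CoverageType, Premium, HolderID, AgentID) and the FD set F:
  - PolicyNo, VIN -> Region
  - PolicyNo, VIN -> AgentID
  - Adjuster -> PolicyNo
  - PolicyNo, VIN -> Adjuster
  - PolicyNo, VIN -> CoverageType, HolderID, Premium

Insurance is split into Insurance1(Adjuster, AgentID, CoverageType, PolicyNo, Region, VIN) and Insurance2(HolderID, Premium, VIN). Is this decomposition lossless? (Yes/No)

No

Insurance1 ∩ Insurance2 = {VIN}; its closure under F is {VIN}.
The closure covers neither Insurance1 nor Insurance2 entirely; the join is not lossless.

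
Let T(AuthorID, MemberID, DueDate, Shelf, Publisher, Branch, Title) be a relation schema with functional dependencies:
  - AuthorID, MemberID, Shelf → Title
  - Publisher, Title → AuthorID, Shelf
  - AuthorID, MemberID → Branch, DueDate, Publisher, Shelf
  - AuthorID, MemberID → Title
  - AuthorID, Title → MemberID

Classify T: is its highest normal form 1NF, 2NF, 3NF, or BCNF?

BCNF

Candidate keys: {AuthorID, MemberID}, {AuthorID, Title}, {Publisher, Title}. Prime attributes: {AuthorID, MemberID, Publisher, Title}.
Each dependency's left side is a superkey — BCNF holds.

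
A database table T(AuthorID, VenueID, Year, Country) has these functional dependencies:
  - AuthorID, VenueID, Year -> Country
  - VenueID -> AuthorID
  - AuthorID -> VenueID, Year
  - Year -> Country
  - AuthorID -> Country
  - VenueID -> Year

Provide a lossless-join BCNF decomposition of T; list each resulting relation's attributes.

{AuthorID, VenueID, Year}; {Country, Year}

Candidate keys of the original relation: {AuthorID}, {VenueID}.
{AuthorID, Country, VenueID, Year}: {Year} determines {Country, Year} here but is not a superkey — split on Year -> Country, giving {Country, Year} and {AuthorID, VenueID, Year}.
{Country, Year} is in BCNF.
{AuthorID, VenueID, Year} is in BCNF.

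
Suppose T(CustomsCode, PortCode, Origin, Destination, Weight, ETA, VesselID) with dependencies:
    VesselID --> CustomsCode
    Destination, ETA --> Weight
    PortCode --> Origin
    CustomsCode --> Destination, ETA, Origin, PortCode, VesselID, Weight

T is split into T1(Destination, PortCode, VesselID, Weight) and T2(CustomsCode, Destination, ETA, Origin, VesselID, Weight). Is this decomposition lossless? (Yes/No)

T1 ∩ T2 = {Destination, VesselID, Weight}; its closure under F is {CustomsCode, Destination, ETA, Origin, PortCode, VesselID, Weight}.
This includes all of T1, so the common attributes are a superkey of T1 — the join is lossless.

Yes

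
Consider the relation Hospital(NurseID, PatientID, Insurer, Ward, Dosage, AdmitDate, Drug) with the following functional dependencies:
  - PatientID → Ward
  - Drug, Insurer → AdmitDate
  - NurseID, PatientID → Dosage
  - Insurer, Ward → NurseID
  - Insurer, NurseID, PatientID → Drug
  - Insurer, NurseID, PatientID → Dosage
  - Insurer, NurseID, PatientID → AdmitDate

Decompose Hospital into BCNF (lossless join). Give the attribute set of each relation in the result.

Candidate key of the original relation: {Insurer, PatientID}.
Within {AdmitDate, Dosage, Drug, Insurer, NurseID, PatientID, Ward}: {PatientID}⁺ ∩ {AdmitDate, Dosage, Drug, Insurer, NurseID, PatientID, Ward} = {PatientID, Ward}, not the whole set, so PatientID → Ward violates BCNF; decompose into {PatientID, Ward} and {AdmitDate, Dosage, Drug, Insurer, NurseID, PatientID}.
{PatientID, Ward}: every determinant is a superkey — BCNF.
Within {AdmitDate, Dosage, Drug, Insurer, NurseID, PatientID}: {Drug, Insurer}⁺ ∩ {AdmitDate, Dosage, Drug, Insurer, NurseID, PatientID} = {AdmitDate, Drug, Insurer}, not the whole set, so Drug, Insurer → AdmitDate violates BCNF; decompose into {AdmitDate, Drug, Insurer} and {Dosage, Drug, Insurer, NurseID, PatientID}.
{AdmitDate, Drug, Insurer}: every determinant is a superkey — BCNF.
Within {Dosage, Drug, Insurer, NurseID, PatientID}: {NurseID, PatientID}⁺ ∩ {Dosage, Drug, Insurer, NurseID, PatientID} = {Dosage, NurseID, PatientID}, not the whole set, so NurseID, PatientID → Dosage violates BCNF; decompose into {Dosage, NurseID, PatientID} and {Drug, Insurer, NurseID, PatientID}.
{Dosage, NurseID, PatientID}: every determinant is a superkey — BCNF.
{Drug, Insurer, NurseID, PatientID}: every determinant is a superkey — BCNF.

{AdmitDate, Drug, Insurer}; {Dosage, NurseID, PatientID}; {Drug, Insurer, NurseID, PatientID}; {PatientID, Ward}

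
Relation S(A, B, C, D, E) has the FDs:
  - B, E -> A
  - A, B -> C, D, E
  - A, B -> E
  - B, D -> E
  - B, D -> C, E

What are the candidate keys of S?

No FD produces {B}, so it must be in every candidate key.
{A, B}⁺ = {A, B, C, D, E} — all of the relation — so {A, B} is a candidate key.
{B, D}⁺ = {A, B, C, D, E} — all of the relation — so {B, D} is a candidate key.
{B, E}⁺ = {A, B, C, D, E} — all of the relation — so {B, E} is a candidate key.
No proper subset of any of these is a key, and no other minimal superkey exists.

{A, B}, {B, D}, {B, E}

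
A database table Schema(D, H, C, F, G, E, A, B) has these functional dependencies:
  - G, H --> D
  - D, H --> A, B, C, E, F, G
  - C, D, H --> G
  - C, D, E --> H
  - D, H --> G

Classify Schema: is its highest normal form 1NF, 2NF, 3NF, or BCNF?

Candidate keys: {C, D, E}, {D, H}, {G, H}. Prime attributes: {C, D, E, G, H}.
The left-hand side of every FD is a superkey, so BCNF is satisfied.

BCNF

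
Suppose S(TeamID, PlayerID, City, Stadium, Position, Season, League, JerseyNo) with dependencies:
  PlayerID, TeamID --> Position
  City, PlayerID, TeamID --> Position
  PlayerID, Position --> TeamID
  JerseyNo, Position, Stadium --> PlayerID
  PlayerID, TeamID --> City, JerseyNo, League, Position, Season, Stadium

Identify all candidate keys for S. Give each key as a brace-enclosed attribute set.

{JerseyNo, Position, Stadium}, {PlayerID, Position}, {PlayerID, TeamID}

{PlayerID, Position}⁺ = {City, JerseyNo, League, PlayerID, Position, Season, Stadium, TeamID} — all of the relation — so {PlayerID, Position} is a candidate key.
{PlayerID, TeamID}⁺ = {City, JerseyNo, League, PlayerID, Position, Season, Stadium, TeamID} — all of the relation — so {PlayerID, TeamID} is a candidate key.
{JerseyNo, Position, Stadium}⁺ = {City, JerseyNo, League, PlayerID, Position, Season, Stadium, TeamID} — all of the relation — so {JerseyNo, Position, Stadium} is a candidate key.
No proper subset of any of these is a key, and no other minimal superkey exists.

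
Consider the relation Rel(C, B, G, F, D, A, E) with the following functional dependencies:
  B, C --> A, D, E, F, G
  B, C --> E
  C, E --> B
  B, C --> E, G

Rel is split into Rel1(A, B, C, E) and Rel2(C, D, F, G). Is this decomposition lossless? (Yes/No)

Rel1 ∩ Rel2 = {C}; its closure under F is {C}.
Rel1 ⊄ {C} and Rel2 ⊄ {C}, so the split is lossy.

No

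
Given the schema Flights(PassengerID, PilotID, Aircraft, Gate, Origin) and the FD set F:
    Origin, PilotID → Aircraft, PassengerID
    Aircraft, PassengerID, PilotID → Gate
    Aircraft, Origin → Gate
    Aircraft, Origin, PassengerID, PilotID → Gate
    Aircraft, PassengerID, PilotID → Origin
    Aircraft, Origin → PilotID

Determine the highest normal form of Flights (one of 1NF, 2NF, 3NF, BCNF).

BCNF

Candidate keys: {Aircraft, Origin}, {Aircraft, PassengerID, PilotID}, {Origin, PilotID}. Prime attributes: {Aircraft, Origin, PassengerID, PilotID}.
Each dependency's left side is a superkey — BCNF holds.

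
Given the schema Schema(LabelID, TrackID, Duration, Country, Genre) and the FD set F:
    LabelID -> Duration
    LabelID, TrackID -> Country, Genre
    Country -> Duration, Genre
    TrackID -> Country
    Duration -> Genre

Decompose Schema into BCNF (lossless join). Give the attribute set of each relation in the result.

{Country, TrackID}; {Duration, Genre}; {Duration, LabelID}; {LabelID, TrackID}

Candidate key of the original relation: {LabelID, TrackID}.
{Country, Duration, Genre, LabelID, TrackID}: {LabelID} determines {Duration, Genre, LabelID} here but is not a superkey — split on LabelID -> Duration, Genre, giving {Duration, Genre, LabelID} and {Country, LabelID, TrackID}.
{Duration, Genre, LabelID}: {Duration} determines {Duration, Genre} here but is not a superkey — split on Duration -> Genre, giving {Duration, Genre} and {Duration, LabelID}.
{Duration, Genre}: every determinant is a superkey — BCNF.
{Duration, LabelID}: every determinant is a superkey — BCNF.
{Country, LabelID, TrackID}: {TrackID} determines {Country, TrackID} here but is not a superkey — split on TrackID -> Country, giving {Country, TrackID} and {LabelID, TrackID}.
{Country, TrackID}: every determinant is a superkey — BCNF.
{LabelID, TrackID}: every determinant is a superkey — BCNF.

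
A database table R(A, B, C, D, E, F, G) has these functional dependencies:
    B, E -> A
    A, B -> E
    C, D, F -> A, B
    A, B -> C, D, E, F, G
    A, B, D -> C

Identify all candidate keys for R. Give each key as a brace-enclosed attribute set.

{A, B}⁺ = {A, B, C, D, E, F, G}, which is every attribute, so {A, B} is a candidate key.
{B, E}⁺ = {A, B, C, D, E, F, G}, which is every attribute, so {B, E} is a candidate key.
{C, D, F}⁺ = {A, B, C, D, E, F, G}, which is every attribute, so {C, D, F} is a candidate key.
These are minimal and exhaustive — every other superkey contains one of them.

{A, B}, {B, E}, {C, D, F}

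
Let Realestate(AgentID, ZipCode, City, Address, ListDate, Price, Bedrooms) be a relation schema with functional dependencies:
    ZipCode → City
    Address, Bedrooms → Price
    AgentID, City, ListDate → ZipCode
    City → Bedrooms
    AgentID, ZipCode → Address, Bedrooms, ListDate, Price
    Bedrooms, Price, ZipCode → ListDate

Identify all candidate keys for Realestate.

No FD produces {AgentID}, so it must be in every candidate key.
{AgentID, ZipCode}⁺ = {Address, AgentID, Bedrooms, City, ListDate, Price, ZipCode}, which is every attribute, so {AgentID, ZipCode} is a candidate key.
{AgentID, City, ListDate}⁺ = {Address, AgentID, Bedrooms, City, ListDate, Price, ZipCode}, which is every attribute, so {AgentID, City, ListDate} is a candidate key.
Any other superkey properly contains one of these, so there are no further candidate keys.

{AgentID, City, ListDate}, {AgentID, ZipCode}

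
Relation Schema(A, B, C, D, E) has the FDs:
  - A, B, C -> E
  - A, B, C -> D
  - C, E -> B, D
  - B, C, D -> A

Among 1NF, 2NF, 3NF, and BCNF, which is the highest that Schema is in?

Candidate keys: {A, B, C}, {B, C, D}, {C, E}. Prime attributes: {A, B, C, D, E}.
The left-hand side of every FD is a superkey, so BCNF is satisfied.

BCNF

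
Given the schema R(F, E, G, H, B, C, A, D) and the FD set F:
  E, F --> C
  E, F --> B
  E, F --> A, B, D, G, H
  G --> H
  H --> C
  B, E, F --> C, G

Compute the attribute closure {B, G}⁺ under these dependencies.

Start with {B, G}.
G --> H applies; add {H} → now {B, G, H}.
H --> C applies; add {C} → now {B, C, G, H}.
No further FD applies.

{B, C, G, H}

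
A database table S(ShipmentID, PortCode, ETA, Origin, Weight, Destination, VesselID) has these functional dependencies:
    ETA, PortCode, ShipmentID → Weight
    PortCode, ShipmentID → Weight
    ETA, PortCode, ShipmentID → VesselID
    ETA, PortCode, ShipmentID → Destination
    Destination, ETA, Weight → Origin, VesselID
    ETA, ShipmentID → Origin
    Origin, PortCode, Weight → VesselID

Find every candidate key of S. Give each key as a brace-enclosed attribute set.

{ETA, PortCode, ShipmentID}

{ETA, PortCode, ShipmentID} never appear on the right of any FD, so every key must include all of them.
Closure of {ETA, PortCode, ShipmentID} is {Destination, ETA, Origin, PortCode, ShipmentID, VesselID, Weight}, the whole schema; {ETA, PortCode, ShipmentID} is a candidate key.
No smaller or unrelated set reaches every attribute, so there are no other keys.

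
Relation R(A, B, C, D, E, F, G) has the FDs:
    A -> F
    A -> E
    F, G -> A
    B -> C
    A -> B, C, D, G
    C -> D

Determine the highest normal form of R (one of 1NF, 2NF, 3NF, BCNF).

Candidate keys: {A}, {F, G}. Prime attributes: {A, F, G}.
B -> C: {B}⁺ = {B, C, D}, which is not all of the attributes, so the left side is not a superkey — BCNF is violated.
B -> C determines the non-prime attribute {C} from a non-superkey — 3NF is violated.
No non-prime attribute depends on a proper subset of any candidate key, so 2NF holds.

2NF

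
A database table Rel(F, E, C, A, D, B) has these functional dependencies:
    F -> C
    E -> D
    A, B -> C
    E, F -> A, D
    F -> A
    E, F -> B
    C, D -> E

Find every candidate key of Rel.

{F} never appears on the right of any FD, so every key must include it.
{D, F}⁺ = {A, B, C, D, E, F} — all of the relation — so {D, F} is a candidate key.
{E, F}⁺ = {A, B, C, D, E, F} — all of the relation — so {E, F} is a candidate key.
Any other superkey properly contains one of these, so there are no further candidate keys.

{D, F}, {E, F}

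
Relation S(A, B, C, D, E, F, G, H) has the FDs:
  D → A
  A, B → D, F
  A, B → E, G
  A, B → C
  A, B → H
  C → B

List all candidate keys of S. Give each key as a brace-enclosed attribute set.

{A, B}⁺ = {A, B, C, D, E, F, G, H}, which is every attribute, so {A, B} is a candidate key.
{A, C}⁺ = {A, B, C, D, E, F, G, H}, which is every attribute, so {A, C} is a candidate key.
{B, D}⁺ = {A, B, C, D, E, F, G, H}, which is every attribute, so {B, D} is a candidate key.
{C, D}⁺ = {A, B, C, D, E, F, G, H}, which is every attribute, so {C, D} is a candidate key.
These are minimal and exhaustive — every other superkey contains one of them.

{A, B}, {A, C}, {B, D}, {C, D}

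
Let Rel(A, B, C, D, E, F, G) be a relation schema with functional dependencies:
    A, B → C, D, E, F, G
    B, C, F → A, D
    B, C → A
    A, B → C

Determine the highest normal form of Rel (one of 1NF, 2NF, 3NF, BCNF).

Candidate keys: {A, B}, {B, C}. Prime attributes: {A, B, C}.
Each dependency's left side is a superkey — BCNF holds.

BCNF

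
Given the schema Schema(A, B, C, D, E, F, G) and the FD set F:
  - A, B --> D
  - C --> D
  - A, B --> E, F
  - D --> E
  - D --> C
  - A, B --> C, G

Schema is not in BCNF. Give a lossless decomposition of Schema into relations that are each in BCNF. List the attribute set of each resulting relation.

Candidate key of the original relation: {A, B}.
{A, B, C, D, E, F, G}: {C} determines {C, D, E} here but is not a superkey — split on C --> D, E, giving {C, D, E} and {A, B, C, F, G}.
{C, D, E} is in BCNF.
{A, B, C, F, G} is in BCNF.

{A, B, C, F, G}; {C, D, E}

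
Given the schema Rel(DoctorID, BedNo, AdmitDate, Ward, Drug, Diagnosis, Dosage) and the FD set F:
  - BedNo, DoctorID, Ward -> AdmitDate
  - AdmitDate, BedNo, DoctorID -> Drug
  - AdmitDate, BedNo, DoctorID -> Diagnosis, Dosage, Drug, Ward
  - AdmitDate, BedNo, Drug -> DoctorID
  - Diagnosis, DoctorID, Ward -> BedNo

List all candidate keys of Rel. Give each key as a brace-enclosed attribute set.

{AdmitDate, BedNo, DoctorID}, {AdmitDate, BedNo, Drug}, {BedNo, DoctorID, Ward}, {Diagnosis, DoctorID, Ward}

{AdmitDate, BedNo, DoctorID} is a candidate key since {AdmitDate, BedNo, DoctorID}⁺ = {AdmitDate, BedNo, Diagnosis, DoctorID, Dosage, Drug, Ward} covers every attribute.
{AdmitDate, BedNo, Drug} is a candidate key since {AdmitDate, BedNo, Drug}⁺ = {AdmitDate, BedNo, Diagnosis, DoctorID, Dosage, Drug, Ward} covers every attribute.
{BedNo, DoctorID, Ward} is a candidate key since {BedNo, DoctorID, Ward}⁺ = {AdmitDate, BedNo, Diagnosis, DoctorID, Dosage, Drug, Ward} covers every attribute.
{Diagnosis, DoctorID, Ward} is a candidate key since {Diagnosis, DoctorID, Ward}⁺ = {AdmitDate, BedNo, Diagnosis, DoctorID, Dosage, Drug, Ward} covers every attribute.
Any other superkey properly contains one of these, so there are no further candidate keys.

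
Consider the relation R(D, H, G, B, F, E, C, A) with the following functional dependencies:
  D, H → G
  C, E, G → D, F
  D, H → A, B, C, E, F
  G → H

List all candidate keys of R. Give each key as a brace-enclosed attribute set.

{C, E, G}, {D, G}, {D, H}

{D, G}⁺ = {A, B, C, D, E, F, G, H}, which is every attribute, so {D, G} is a candidate key.
{D, H}⁺ = {A, B, C, D, E, F, G, H}, which is every attribute, so {D, H} is a candidate key.
{C, E, G}⁺ = {A, B, C, D, E, F, G, H}, which is every attribute, so {C, E, G} is a candidate key.
These are minimal and exhaustive — every other superkey contains one of them.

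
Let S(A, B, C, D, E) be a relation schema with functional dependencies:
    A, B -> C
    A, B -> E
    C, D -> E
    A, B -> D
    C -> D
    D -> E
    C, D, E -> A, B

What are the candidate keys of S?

{A, B}, {C}

{C}⁺ = {A, B, C, D, E}, which is every attribute, so {C} is a candidate key.
{A, B}⁺ = {A, B, C, D, E}, which is every attribute, so {A, B} is a candidate key.
No proper subset of any of these is a key, and no other minimal superkey exists.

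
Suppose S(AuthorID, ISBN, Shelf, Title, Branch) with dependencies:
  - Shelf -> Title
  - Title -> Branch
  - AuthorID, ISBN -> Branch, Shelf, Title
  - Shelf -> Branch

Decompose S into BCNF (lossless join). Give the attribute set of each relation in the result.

Candidate key of the original relation: {AuthorID, ISBN}.
Within {AuthorID, Branch, ISBN, Shelf, Title}: {Shelf}⁺ ∩ {AuthorID, Branch, ISBN, Shelf, Title} = {Branch, Shelf, Title}, not the whole set, so Shelf -> Branch, Title violates BCNF; decompose into {Branch, Shelf, Title} and {AuthorID, ISBN, Shelf}.
Within {Branch, Shelf, Title}: {Title}⁺ ∩ {Branch, Shelf, Title} = {Branch, Title}, not the whole set, so Title -> Branch violates BCNF; decompose into {Branch, Title} and {Shelf, Title}.
{Branch, Title}: every determinant is a superkey — BCNF.
{Shelf, Title}: every determinant is a superkey — BCNF.
{AuthorID, ISBN, Shelf}: every determinant is a superkey — BCNF.

{AuthorID, ISBN, Shelf}; {Branch, Title}; {Shelf, Title}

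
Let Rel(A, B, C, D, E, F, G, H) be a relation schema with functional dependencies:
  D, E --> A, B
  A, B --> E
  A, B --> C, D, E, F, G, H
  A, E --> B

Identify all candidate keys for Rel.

{A, B}, {A, E}, {D, E}

{A, B} is a candidate key since {A, B}⁺ = {A, B, C, D, E, F, G, H} covers every attribute.
{A, E} is a candidate key since {A, E}⁺ = {A, B, C, D, E, F, G, H} covers every attribute.
{D, E} is a candidate key since {D, E}⁺ = {A, B, C, D, E, F, G, H} covers every attribute.
Any other superkey properly contains one of these, so there are no further candidate keys.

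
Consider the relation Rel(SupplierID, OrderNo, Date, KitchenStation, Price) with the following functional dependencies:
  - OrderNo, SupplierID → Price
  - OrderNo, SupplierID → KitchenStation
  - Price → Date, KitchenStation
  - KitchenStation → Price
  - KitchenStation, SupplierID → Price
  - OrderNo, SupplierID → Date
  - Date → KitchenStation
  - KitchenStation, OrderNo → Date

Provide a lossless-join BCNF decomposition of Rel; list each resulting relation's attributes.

Candidate key of the original relation: {OrderNo, SupplierID}.
{Date, KitchenStation, OrderNo, Price, SupplierID}: {Price} determines {Date, KitchenStation, Price} here but is not a superkey — split on Price → Date, KitchenStation, giving {Date, KitchenStation, Price} and {OrderNo, Price, SupplierID}.
{Date, KitchenStation, Price} is in BCNF.
{OrderNo, Price, SupplierID} is in BCNF.

{Date, KitchenStation, Price}; {OrderNo, Price, SupplierID}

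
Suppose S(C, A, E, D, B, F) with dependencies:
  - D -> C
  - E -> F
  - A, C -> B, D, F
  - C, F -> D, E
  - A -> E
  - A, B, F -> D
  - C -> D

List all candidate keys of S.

Attributes never on any right-hand side: {A} — every candidate key must contain it.
{A, B} is a candidate key since {A, B}⁺ = {A, B, C, D, E, F} covers every attribute.
{A, C} is a candidate key since {A, C}⁺ = {A, B, C, D, E, F} covers every attribute.
{A, D} is a candidate key since {A, D}⁺ = {A, B, C, D, E, F} covers every attribute.
These are minimal and exhaustive — every other superkey contains one of them.

{A, B}, {A, C}, {A, D}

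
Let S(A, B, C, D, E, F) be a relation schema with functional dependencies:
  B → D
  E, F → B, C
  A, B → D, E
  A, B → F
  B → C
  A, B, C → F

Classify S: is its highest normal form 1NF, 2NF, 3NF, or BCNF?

1NF

Candidate keys: {A, B}, {A, E, F}. Prime attributes: {A, B, E, F}.
B → D: {B}⁺ = {B, C, D}, which is not all of the attributes, so the left side is not a superkey — BCNF is violated.
Because {D} is non-prime and the left side of B → D is not a superkey, the relation is not in 3NF.
{B} is a proper subset of the key {A, B}, and {B}⁺ contains the non-prime attributes {C, D} — a partial dependency, so 2NF is violated.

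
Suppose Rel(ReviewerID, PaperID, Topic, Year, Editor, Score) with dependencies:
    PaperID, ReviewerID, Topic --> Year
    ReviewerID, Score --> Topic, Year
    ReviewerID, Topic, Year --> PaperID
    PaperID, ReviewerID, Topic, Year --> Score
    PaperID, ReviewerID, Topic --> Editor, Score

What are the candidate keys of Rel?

{ReviewerID} never appears on the right of any FD, so every key must include it.
{ReviewerID, Score} is a candidate key since {ReviewerID, Score}⁺ = {Editor, PaperID, ReviewerID, Score, Topic, Year} covers every attribute.
{PaperID, ReviewerID, Topic} is a candidate key since {PaperID, ReviewerID, Topic}⁺ = {Editor, PaperID, ReviewerID, Score, Topic, Year} covers every attribute.
{ReviewerID, Topic, Year} is a candidate key since {ReviewerID, Topic, Year}⁺ = {Editor, PaperID, ReviewerID, Score, Topic, Year} covers every attribute.
No proper subset of any of these is a key, and no other minimal superkey exists.

{PaperID, ReviewerID, Topic}, {ReviewerID, Score}, {ReviewerID, Topic, Year}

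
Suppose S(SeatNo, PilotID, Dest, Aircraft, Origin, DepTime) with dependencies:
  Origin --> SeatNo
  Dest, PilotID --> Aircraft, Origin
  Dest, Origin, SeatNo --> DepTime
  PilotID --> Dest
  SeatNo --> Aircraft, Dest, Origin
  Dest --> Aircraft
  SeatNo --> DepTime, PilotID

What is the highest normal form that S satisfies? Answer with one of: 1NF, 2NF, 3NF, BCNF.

Candidate keys: {Origin}, {PilotID}, {SeatNo}. Prime attributes: {Origin, PilotID, SeatNo}.
Dest --> Aircraft: {Dest}⁺ = {Aircraft, Dest}, which is not all of the attributes, so the left side is not a superkey — BCNF is violated.
Dest --> Aircraft determines the non-prime attribute {Aircraft} from a non-superkey — 3NF is violated.
All keys have size 1, which rules out partial dependencies — 2NF is satisfied.

2NF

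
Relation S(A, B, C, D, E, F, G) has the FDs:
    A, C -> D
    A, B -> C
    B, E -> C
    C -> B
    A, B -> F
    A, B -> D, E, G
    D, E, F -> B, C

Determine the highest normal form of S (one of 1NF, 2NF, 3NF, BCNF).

Candidate keys: {A, B}, {A, C}, {A, D, E, F}. Prime attributes: {A, B, C, D, E, F}.
For B, E -> C we have {B, E}⁺ = {B, C, E}; {B, E} is not a superkey, so BCNF fails.
Since {C} ⊆ prime attributes and every other non-superkey FD also has a prime right side, the schema is in 3NF.

3NF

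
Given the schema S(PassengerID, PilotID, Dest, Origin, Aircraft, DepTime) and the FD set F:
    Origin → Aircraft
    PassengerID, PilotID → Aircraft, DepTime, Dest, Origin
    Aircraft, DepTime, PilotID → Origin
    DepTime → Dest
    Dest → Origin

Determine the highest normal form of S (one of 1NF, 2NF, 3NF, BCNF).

Candidate key: {PassengerID, PilotID}. Prime attributes: {PassengerID, PilotID}.
Origin → Aircraft breaks BCNF: {Origin}⁺ = {Aircraft, Origin}, so {Origin} is not a superkey.
Origin → Aircraft determines the non-prime attribute {Aircraft} from a non-superkey — 3NF is violated.
No non-prime attribute depends on a proper subset of any candidate key, so 2NF holds.

2NF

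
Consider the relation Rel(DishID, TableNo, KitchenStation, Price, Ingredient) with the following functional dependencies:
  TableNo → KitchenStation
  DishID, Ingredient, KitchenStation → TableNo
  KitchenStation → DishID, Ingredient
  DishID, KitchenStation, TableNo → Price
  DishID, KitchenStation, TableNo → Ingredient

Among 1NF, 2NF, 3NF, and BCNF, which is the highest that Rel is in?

Candidate keys: {KitchenStation}, {TableNo}. Prime attributes: {KitchenStation, TableNo}.
Each dependency's left side is a superkey — BCNF holds.

BCNF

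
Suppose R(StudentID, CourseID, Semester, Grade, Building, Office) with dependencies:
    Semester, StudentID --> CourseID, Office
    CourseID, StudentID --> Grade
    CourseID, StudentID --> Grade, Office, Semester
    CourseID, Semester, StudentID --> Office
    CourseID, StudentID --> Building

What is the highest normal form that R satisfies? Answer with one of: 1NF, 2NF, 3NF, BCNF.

BCNF

Candidate keys: {CourseID, StudentID}, {Semester, StudentID}. Prime attributes: {CourseID, Semester, StudentID}.
Every FD has a superkey on the left, so the relation is in BCNF.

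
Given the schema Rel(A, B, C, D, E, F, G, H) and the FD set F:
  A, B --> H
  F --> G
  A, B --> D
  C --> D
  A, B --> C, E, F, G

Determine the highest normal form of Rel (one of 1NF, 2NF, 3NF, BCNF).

2NF

Candidate key: {A, B}. Prime attributes: {A, B}.
F --> G: {F}⁺ = {F, G}, which is not all of the attributes, so the left side is not a superkey — BCNF is violated.
F --> G determines the non-prime attribute {G} from a non-superkey — 3NF is violated.
No proper subset of a key has a non-prime attribute in its closure, so there is no partial dependency; 2NF holds.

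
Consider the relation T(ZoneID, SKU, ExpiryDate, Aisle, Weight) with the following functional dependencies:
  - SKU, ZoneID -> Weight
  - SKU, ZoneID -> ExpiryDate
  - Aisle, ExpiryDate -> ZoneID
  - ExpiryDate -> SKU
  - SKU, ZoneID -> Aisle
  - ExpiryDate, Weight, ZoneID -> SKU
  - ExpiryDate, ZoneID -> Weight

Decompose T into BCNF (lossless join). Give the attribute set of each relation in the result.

Candidate keys of the original relation: {Aisle, ExpiryDate}, {ExpiryDate, ZoneID}, {SKU, ZoneID}.
{Aisle, ExpiryDate, SKU, Weight, ZoneID}: {ExpiryDate} determines {ExpiryDate, SKU} here but is not a superkey — split on ExpiryDate -> SKU, giving {ExpiryDate, SKU} and {Aisle, ExpiryDate, Weight, ZoneID}.
{ExpiryDate, SKU} has no BCNF violation.
{Aisle, ExpiryDate, Weight, ZoneID} has no BCNF violation.

{Aisle, ExpiryDate, Weight, ZoneID}; {ExpiryDate, SKU}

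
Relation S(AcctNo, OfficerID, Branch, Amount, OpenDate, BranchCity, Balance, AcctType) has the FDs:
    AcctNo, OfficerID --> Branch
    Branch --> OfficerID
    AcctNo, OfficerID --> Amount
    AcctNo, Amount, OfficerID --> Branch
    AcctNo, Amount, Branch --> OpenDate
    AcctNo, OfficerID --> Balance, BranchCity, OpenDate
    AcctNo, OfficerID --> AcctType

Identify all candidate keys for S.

{AcctNo} never appears on the right of any FD, so every key must include it.
Closure of {AcctNo, Branch} is {AcctNo, AcctType, Amount, Balance, Branch, BranchCity, OfficerID, OpenDate}, the whole schema; {AcctNo, Branch} is a candidate key.
Closure of {AcctNo, OfficerID} is {AcctNo, AcctType, Amount, Balance, Branch, BranchCity, OfficerID, OpenDate}, the whole schema; {AcctNo, OfficerID} is a candidate key.
No proper subset of any of these is a key, and no other minimal superkey exists.

{AcctNo, Branch}, {AcctNo, OfficerID}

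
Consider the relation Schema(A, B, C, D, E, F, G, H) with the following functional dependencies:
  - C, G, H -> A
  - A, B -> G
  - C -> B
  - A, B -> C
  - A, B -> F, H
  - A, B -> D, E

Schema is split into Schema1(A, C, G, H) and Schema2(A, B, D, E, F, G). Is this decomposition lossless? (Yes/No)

No

Schema1 ∩ Schema2 = {A, G}; its closure under F is {A, G}.
Neither Schema1 nor Schema2 is contained in that closure, so the decomposition is lossy.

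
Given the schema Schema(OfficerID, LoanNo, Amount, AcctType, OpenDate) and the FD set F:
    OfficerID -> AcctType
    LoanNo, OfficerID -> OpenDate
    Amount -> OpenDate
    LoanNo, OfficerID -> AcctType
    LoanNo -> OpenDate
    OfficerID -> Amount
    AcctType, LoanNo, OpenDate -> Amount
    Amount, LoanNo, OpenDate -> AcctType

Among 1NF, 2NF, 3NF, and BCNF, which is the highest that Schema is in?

1NF

Candidate key: {LoanNo, OfficerID}. Prime attributes: {LoanNo, OfficerID}.
For OfficerID -> AcctType we have {OfficerID}⁺ = {AcctType, Amount, OfficerID, OpenDate}; {OfficerID} is not a superkey, so BCNF fails.
OfficerID -> AcctType determines the non-prime attribute {AcctType} from a non-superkey — 3NF is violated.
{LoanNo} is a proper subset of the key {LoanNo, OfficerID}, and {LoanNo}⁺ contains the non-prime attribute {OpenDate} — a partial dependency, so 2NF is violated.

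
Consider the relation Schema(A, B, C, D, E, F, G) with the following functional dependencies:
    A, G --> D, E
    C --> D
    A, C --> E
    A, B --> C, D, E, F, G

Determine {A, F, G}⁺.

Start with {A, F, G}.
A, G --> D, E applies; add {D, E} → now {A, D, E, F, G}.
No further FD applies.

{A, D, E, F, G}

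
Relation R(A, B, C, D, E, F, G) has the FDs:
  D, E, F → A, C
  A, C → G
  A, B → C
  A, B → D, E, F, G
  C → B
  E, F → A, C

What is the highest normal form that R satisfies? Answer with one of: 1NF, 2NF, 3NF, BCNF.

3NF

Candidate keys: {A, B}, {A, C}, {E, F}. Prime attributes: {A, B, C, E, F}.
C → B: {C}⁺ = {B, C}, which is not all of the attributes, so the left side is not a superkey — BCNF is violated.
Its right-hand attributes {B} are all prime, as are those of every other non-superkey FD — the relation is in 3NF.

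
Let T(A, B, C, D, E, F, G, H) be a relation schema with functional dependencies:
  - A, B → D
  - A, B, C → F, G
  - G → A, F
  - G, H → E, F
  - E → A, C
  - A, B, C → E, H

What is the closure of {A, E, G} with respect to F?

{A, C, E, F, G}

Start with {A, E, G}.
G → A, F applies; add {F} → now {A, E, F, G}.
E → A, C applies; add {C} → now {A, C, E, F, G}.
No further FD applies.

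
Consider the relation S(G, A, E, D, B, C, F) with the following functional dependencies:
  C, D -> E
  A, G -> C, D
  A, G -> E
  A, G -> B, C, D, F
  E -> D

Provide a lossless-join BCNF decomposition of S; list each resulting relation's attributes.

{A, B, C, D, F, G}; {C, E}; {D, E}

Candidate key of the original relation: {A, G}.
In {A, B, C, D, E, F, G}, {C, D} is not a superkey ({C, D}⁺ restricted to this set is {C, D, E}), so split on C, D -> E into {C, D, E} and {A, B, C, D, F, G}.
In {C, D, E}, {E} is not a superkey ({E}⁺ restricted to this set is {D, E}), so split on E -> D into {D, E} and {C, E}.
{D, E} has no BCNF violation.
{C, E} has no BCNF violation.
{A, B, C, D, F, G} has no BCNF violation.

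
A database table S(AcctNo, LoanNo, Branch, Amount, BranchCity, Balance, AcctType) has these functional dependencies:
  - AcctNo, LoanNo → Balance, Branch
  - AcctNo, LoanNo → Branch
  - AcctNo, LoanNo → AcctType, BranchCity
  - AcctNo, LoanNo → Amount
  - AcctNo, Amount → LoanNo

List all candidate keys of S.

No FD produces {AcctNo}, so it must be in every candidate key.
{AcctNo, Amount} is a candidate key since {AcctNo, Amount}⁺ = {AcctNo, AcctType, Amount, Balance, Branch, BranchCity, LoanNo} covers every attribute.
{AcctNo, LoanNo} is a candidate key since {AcctNo, LoanNo}⁺ = {AcctNo, AcctType, Amount, Balance, Branch, BranchCity, LoanNo} covers every attribute.
Any other superkey properly contains one of these, so there are no further candidate keys.

{AcctNo, Amount}, {AcctNo, LoanNo}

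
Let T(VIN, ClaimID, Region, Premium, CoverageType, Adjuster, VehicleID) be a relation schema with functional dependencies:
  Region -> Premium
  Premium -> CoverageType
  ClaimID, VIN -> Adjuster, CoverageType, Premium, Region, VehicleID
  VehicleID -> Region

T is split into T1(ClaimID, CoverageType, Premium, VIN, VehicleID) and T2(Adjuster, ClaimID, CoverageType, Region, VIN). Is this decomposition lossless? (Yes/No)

The shared attributes are {ClaimID, CoverageType, VIN} and {ClaimID, CoverageType, VIN}⁺ = {Adjuster, ClaimID, CoverageType, Premium, Region, VIN, VehicleID}.
Since T1 ⊆ {Adjuster, ClaimID, CoverageType, Premium, Region, VIN, VehicleID}, the intersection is a superkey of T1; the decomposition is lossless.

Yes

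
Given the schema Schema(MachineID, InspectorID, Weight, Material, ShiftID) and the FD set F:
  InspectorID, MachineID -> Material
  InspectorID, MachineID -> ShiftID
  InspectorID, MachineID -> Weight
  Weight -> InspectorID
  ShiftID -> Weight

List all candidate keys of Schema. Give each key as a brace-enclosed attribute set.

{MachineID} never appears on the right of any FD, so every key must include it.
{InspectorID, MachineID} is a candidate key since {InspectorID, MachineID}⁺ = {InspectorID, MachineID, Material, ShiftID, Weight} covers every attribute.
{MachineID, ShiftID} is a candidate key since {MachineID, ShiftID}⁺ = {InspectorID, MachineID, Material, ShiftID, Weight} covers every attribute.
{MachineID, Weight} is a candidate key since {MachineID, Weight}⁺ = {InspectorID, MachineID, Material, ShiftID, Weight} covers every attribute.
Any other superkey properly contains one of these, so there are no further candidate keys.

{InspectorID, MachineID}, {MachineID, ShiftID}, {MachineID, Weight}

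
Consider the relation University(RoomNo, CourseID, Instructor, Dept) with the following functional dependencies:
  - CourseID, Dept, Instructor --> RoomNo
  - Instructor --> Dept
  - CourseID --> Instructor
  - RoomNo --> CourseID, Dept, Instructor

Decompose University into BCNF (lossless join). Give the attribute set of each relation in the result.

Candidate keys of the original relation: {CourseID}, {RoomNo}.
In {CourseID, Dept, Instructor, RoomNo}, {Instructor} is not a superkey ({Instructor}⁺ restricted to this set is {Dept, Instructor}), so split on Instructor --> Dept into {Dept, Instructor} and {CourseID, Instructor, RoomNo}.
{Dept, Instructor}: every determinant is a superkey — BCNF.
{CourseID, Instructor, RoomNo}: every determinant is a superkey — BCNF.

{CourseID, Instructor, RoomNo}; {Dept, Instructor}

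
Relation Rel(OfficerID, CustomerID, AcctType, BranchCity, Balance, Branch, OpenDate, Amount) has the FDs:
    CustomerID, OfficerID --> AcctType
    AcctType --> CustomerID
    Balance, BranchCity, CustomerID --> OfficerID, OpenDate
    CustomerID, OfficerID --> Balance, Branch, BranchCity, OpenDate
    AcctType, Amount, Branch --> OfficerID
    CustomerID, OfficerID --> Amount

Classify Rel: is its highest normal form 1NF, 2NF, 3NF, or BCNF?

3NF

Candidate keys: {AcctType, Amount, Branch}, {AcctType, Balance, BranchCity}, {AcctType, OfficerID}, {Balance, BranchCity, CustomerID}, {CustomerID, OfficerID}. Prime attributes: {AcctType, Amount, Balance, Branch, BranchCity, CustomerID, OfficerID}.
AcctType --> CustomerID breaks BCNF: {AcctType}⁺ = {AcctType, CustomerID}, so {AcctType} is not a superkey.
But every attribute on its right side ({CustomerID}) is prime, and the same holds for every other non-superkey FD, so 3NF still holds.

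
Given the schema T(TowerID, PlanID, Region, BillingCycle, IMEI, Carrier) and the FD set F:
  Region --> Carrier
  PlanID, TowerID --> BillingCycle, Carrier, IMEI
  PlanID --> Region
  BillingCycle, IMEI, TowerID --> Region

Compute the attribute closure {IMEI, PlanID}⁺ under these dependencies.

{Carrier, IMEI, PlanID, Region}

Start with {IMEI, PlanID}.
PlanID --> Region applies; add {Region} → now {IMEI, PlanID, Region}.
Region --> Carrier applies; add {Carrier} → now {Carrier, IMEI, PlanID, Region}.
No further FD applies.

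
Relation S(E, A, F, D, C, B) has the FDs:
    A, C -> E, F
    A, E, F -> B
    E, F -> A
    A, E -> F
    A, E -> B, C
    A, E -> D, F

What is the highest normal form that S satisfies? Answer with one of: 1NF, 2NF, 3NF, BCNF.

BCNF

Candidate keys: {A, C}, {A, E}, {E, F}. Prime attributes: {A, C, E, F}.
The left-hand side of every FD is a superkey, so BCNF is satisfied.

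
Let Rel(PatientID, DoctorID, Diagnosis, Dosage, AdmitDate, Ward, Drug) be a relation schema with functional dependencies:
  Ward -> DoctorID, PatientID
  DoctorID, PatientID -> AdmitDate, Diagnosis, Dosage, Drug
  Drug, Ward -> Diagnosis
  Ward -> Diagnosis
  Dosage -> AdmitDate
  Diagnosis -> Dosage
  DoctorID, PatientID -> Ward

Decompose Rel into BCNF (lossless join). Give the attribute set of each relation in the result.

{AdmitDate, Dosage}; {Diagnosis, DoctorID, Drug, PatientID, Ward}; {Diagnosis, Dosage}

Candidate keys of the original relation: {DoctorID, PatientID}, {Ward}.
Within {AdmitDate, Diagnosis, DoctorID, Dosage, Drug, PatientID, Ward}: {Dosage}⁺ ∩ {AdmitDate, Diagnosis, DoctorID, Dosage, Drug, PatientID, Ward} = {AdmitDate, Dosage}, not the whole set, so Dosage -> AdmitDate violates BCNF; decompose into {AdmitDate, Dosage} and {Diagnosis, DoctorID, Dosage, Drug, PatientID, Ward}.
{AdmitDate, Dosage} has no BCNF violation.
Within {Diagnosis, DoctorID, Dosage, Drug, PatientID, Ward}: {Diagnosis}⁺ ∩ {Diagnosis, DoctorID, Dosage, Drug, PatientID, Ward} = {Diagnosis, Dosage}, not the whole set, so Diagnosis -> Dosage violates BCNF; decompose into {Diagnosis, Dosage} and {Diagnosis, DoctorID, Drug, PatientID, Ward}.
{Diagnosis, Dosage} has no BCNF violation.
{Diagnosis, DoctorID, Drug, PatientID, Ward} has no BCNF violation.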